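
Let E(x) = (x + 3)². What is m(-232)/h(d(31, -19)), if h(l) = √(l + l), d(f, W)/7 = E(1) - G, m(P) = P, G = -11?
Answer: -116*√42/63 ≈ -11.933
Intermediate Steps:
E(x) = (3 + x)²
d(f, W) = 189 (d(f, W) = 7*((3 + 1)² - 1*(-11)) = 7*(4² + 11) = 7*(16 + 11) = 7*27 = 189)
h(l) = √2*√l (h(l) = √(2*l) = √2*√l)
m(-232)/h(d(31, -19)) = -232*√42/126 = -116*√42/63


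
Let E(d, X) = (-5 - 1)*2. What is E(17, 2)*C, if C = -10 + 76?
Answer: -792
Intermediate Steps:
E(d, X) = -12 (E(d, X) = -6*2 = -12)
C = 66
E(17, 2)*C = -12*66 = -792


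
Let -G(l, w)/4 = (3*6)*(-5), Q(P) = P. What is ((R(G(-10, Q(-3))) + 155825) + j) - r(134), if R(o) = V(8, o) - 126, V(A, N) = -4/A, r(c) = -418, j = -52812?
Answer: 206609/2 ≈ 1.0330e+5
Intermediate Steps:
G(l, w) = 360 (G(l, w) = -4*3*6*(-5) = -72*(-5) = -4*(-90) = 360)
R(o) = -253/2 (R(o) = -4/8 - 126 = -4*⅛ - 126 = -½ - 126 = -253/2)
((R(G(-10, Q(-3))) + 155825) + j) - r(134) = ((-253/2 + 155825) - 52812) - 1*(-418) = (311397/2 - 52812) + 418 = 205773/2 + 418 = 206609/2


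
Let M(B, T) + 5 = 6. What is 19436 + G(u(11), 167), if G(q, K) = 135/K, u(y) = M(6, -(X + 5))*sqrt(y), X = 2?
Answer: 3245947/167 ≈ 19437.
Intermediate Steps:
M(B, T) = 1 (M(B, T) = -5 + 6 = 1)
u(y) = sqrt(y) (u(y) = 1*sqrt(y) = sqrt(y))
19436 + G(u(11), 167) = 19436 + 135/167 = 3245947/167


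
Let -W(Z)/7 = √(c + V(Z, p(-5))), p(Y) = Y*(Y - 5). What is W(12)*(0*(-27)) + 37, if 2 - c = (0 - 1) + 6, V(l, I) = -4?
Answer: 37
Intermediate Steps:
p(Y) = Y*(-5 + Y)
c = -3 (c = 2 - ((0 - 1) + 6) = 2 - (-1 + 6) = 2 - 1*5 = 2 - 5 = -3)
W(Z) = -7*I*√7 (W(Z) = -7*√(-3 - 4) = -7*I*√7)
W(12)*(0*(-27)) + 37 = (-7*I*√7)*(0*(-27)) + 37 = -7*I*√7*0 + 37 = 0 + 37 = 37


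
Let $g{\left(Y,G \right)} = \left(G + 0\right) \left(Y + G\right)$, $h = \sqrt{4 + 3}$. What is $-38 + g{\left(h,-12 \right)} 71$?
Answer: $10186 - 852 \sqrt{7} \approx 7931.8$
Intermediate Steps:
$h = \sqrt{7} \approx 2.6458$
$g{\left(Y,G \right)} = G \left(G + Y\right)$
$-38 + g{\left(h,-12 \right)} 71 = -38 + - 12 \left(-12 + \sqrt{7}\right) 71 = -38 + \left(144 - 12 \sqrt{7}\right) 71 = -38 + \left(10224 - 852 \sqrt{7}\right) = 10186 - 852 \sqrt{7}$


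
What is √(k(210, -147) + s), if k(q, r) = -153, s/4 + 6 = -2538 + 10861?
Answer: √33115 ≈ 181.98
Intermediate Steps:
s = 33268 (s = -24 + 4*(-2538 + 10861) = -24 + 4*8323 = -24 + 33292 = 33268)
√(k(210, -147) + s) = √(-153 + 33268) = √33115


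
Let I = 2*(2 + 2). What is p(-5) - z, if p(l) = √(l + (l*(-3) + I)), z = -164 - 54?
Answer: 218 + 3*√2 ≈ 222.24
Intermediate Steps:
I = 8 (I = 2*4 = 8)
z = -218
p(l) = √(8 - 2*l) (p(l) = √(l + (l*(-3) + 8)) = √(l + (-3*l + 8)) = √(l + (8 - 3*l)) = √(8 - 2*l))
p(-5) - z = √(8 - 2*(-5)) - 1*(-218) = √(8 + 10) + 218 = √18 + 218 = 3*√2 + 218 = 218 + 3*√2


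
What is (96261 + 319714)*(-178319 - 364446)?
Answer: -225776670875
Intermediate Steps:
(96261 + 319714)*(-178319 - 364446) = 415975*(-542765) = -225776670875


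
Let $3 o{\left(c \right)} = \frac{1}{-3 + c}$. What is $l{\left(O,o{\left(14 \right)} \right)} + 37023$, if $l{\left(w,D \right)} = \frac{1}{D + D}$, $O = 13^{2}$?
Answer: $\frac{74079}{2} \approx 37040.0$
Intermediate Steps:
$O = 169$
$o{\left(c \right)} = \frac{1}{3 \left(-3 + c\right)}$
$l{\left(w,D \right)} = \frac{1}{2 D}$
$l{\left(O,o{\left(14 \right)} \right)} + 37023 = \frac{1}{2 \frac{1}{3 \left(-3 + 14\right)}} + 37023 = \frac{1}{2 \frac{1}{3 \cdot 11}} + 37023 = \frac{1}{2 \cdot \frac{1}{3} \cdot \frac{1}{11}} + 37023 = \frac{\frac{1}{\frac{1}{33}}}{2} + 37023 = \frac{1}{2} \cdot 33 + 37023 = \frac{33}{2} + 37023 = \frac{74079}{2}$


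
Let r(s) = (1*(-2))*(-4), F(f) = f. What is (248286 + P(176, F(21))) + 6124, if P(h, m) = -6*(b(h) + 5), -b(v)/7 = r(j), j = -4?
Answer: 254716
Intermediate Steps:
r(s) = 8 (r(s) = -2*(-4) = 8)
b(v) = -56 (b(v) = -7*8 = -56)
P(h, m) = 306 (P(h, m) = -6*(-56 + 5) = -6*(-51) = 306)
(248286 + P(176, F(21))) + 6124 = (248286 + 306) + 6124 = 248592 + 6124 = 254716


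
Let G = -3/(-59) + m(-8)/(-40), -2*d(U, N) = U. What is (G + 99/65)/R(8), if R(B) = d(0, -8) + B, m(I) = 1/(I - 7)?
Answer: 725087/3681600 ≈ 0.19695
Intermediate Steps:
m(I) = 1/(-7 + I)
d(U, N) = -U/2
G = 1859/35400 (G = -3/(-59) + 1/(-7 - 8*(-40)) = -3*(-1/59) - 1/40/(-15) = 3/59 - 1/15*(-1/40) = 3/59 + 1/600 = 1859/35400 ≈ 0.052514)
R(B) = B (R(B) = -½*0 + B = 0 + B = B)
(G + 99/65)/R(8) = (1859/35400 + 99/65)/8 = (1859/35400 + (1/65)*99)*(⅛) = (1859/35400 + 99/65)*(⅛) = (725087/460200)*(⅛) = 725087/3681600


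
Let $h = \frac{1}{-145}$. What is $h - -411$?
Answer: $\frac{59594}{145} \approx 410.99$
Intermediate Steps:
$h = - \frac{1}{145} \approx -0.0068966$
$h - -411 = - \frac{1}{145} - -411 = - \frac{1}{145} + 411 = \frac{59594}{145}$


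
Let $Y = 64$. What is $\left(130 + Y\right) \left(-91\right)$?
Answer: $-17654$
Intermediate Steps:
$\left(130 + Y\right) \left(-91\right) = \left(130 + 64\right) \left(-91\right) = 194 \left(-91\right) = -17654$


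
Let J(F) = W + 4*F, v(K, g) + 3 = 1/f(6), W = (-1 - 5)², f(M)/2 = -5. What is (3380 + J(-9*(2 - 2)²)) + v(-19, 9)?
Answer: 34129/10 ≈ 3412.9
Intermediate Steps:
f(M) = -10 (f(M) = 2*(-5) = -10)
W = 36 (W = (-6)² = 36)
v(K, g) = -31/10 (v(K, g) = -3 + 1/(-10) = -3 - ⅒ = -31/10)
J(F) = 36 + 4*F
(3380 + J(-9*(2 - 2)²)) + v(-19, 9) = (3380 + (36 + 4*(-9*(2 - 2)²))) - 31/10 = (3380 + (36 + 4*(-9*0²))) - 31/10 = (3380 + (36 + 4*(-9*0))) - 31/10 = (3380 + (36 + 4*0)) - 31/10 = (3380 + (36 + 0)) - 31/10 = (3380 + 36) - 31/10 = 3416 - 31/10 = 34129/10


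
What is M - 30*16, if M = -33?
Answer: -513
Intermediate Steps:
M - 30*16 = -33 - 30*16 = -33 - 480 = -513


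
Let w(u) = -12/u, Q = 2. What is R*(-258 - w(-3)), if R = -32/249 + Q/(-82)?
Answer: 408982/10209 ≈ 40.061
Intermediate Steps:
R = -1561/10209 (R = -32/249 + 2/(-82) = -32*1/249 + 2*(-1/82) = -32/249 - 1/41 = -1561/10209 ≈ -0.15290)
R*(-258 - w(-3)) = -1561*(-258 - (-12)/(-3))/10209 = -1561*(-258 - (-12)*(-1)/3)/10209 = -1561*(-258 - 1*4)/10209 = -1561*(-258 - 4)/10209 = -1561/10209*(-262) = 408982/10209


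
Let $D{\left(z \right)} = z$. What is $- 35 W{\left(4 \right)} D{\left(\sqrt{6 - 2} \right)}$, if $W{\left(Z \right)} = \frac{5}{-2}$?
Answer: $175$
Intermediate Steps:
$W{\left(Z \right)} = - \frac{5}{2}$ ($W{\left(Z \right)} = 5 \left(- \frac{1}{2}\right) = - \frac{5}{2}$)
$- 35 W{\left(4 \right)} D{\left(\sqrt{6 - 2} \right)} = \left(-35\right) \left(- \frac{5}{2}\right) \sqrt{6 - 2} = \frac{175 \sqrt{4}}{2} = \frac{175}{2} \cdot 2 = 175$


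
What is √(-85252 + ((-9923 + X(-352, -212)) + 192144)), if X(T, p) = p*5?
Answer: √95909 ≈ 309.69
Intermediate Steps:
X(T, p) = 5*p
√(-85252 + ((-9923 + X(-352, -212)) + 192144)) = √(-85252 + ((-9923 + 5*(-212)) + 192144)) = √(-85252 + ((-9923 - 1060) + 192144)) = √(-85252 + (-10983 + 192144)) = √(-85252 + 181161) = √95909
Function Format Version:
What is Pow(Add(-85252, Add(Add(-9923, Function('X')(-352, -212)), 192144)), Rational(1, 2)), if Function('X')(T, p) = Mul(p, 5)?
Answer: Pow(95909, Rational(1, 2)) ≈ 309.69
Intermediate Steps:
Function('X')(T, p) = Mul(5, p)
Pow(Add(-85252, Add(Add(-9923, Function('X')(-352, -212)), 192144)), Rational(1, 2)) = Pow(Add(-85252, Add(Add(-9923, Mul(5, -212)), 192144)), Rational(1, 2)) = Pow(Add(-85252, Add(Add(-9923, -1060), 192144)), Rational(1, 2)) = Pow(Add(-85252, Add(-10983, 192144)), Rational(1, 2)) = Pow(Add(-85252, 181161), Rational(1, 2)) = Pow(95909, Rational(1, 2))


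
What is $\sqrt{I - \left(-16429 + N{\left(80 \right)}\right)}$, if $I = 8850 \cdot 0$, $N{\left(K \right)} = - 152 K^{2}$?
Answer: $\sqrt{989229} \approx 994.6$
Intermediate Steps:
$I = 0$
$\sqrt{I - \left(-16429 + N{\left(80 \right)}\right)} = \sqrt{0 - \left(-16429 - 152 \cdot 80^{2}\right)} = \sqrt{0 - \left(-16429 - 972800\right)} = \sqrt{0 + \left(16429 - -972800\right)} = \sqrt{0 + \left(16429 + 972800\right)} = \sqrt{0 + 989229} = \sqrt{989229}$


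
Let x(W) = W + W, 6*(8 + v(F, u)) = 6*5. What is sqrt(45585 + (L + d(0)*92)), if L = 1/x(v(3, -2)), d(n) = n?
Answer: sqrt(1641054)/6 ≈ 213.51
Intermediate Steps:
v(F, u) = -3 (v(F, u) = -8 + (6*5)/6 = -8 + (1/6)*30 = -8 + 5 = -3)
x(W) = 2*W
L = -1/6 (L = 1/(2*(-3)) = 1/(-6) = -1/6 ≈ -0.16667)
sqrt(45585 + (L + d(0)*92)) = sqrt(45585 + (-1/6 + 0*92)) = sqrt(45585 + (-1/6 + 0)) = sqrt(45585 - 1/6) = sqrt(273509/6) = sqrt(1641054)/6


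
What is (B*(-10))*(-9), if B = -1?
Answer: -90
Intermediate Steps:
(B*(-10))*(-9) = -1*(-10)*(-9) = 10*(-9) = -90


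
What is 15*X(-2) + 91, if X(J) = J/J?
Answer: 106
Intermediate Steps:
X(J) = 1
15*X(-2) + 91 = 15*1 + 91 = 15 + 91 = 106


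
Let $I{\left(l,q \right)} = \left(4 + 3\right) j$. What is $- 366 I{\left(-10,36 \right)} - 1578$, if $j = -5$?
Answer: $11232$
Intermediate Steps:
$I{\left(l,q \right)} = -35$ ($I{\left(l,q \right)} = \left(4 + 3\right) \left(-5\right) = 7 \left(-5\right) = -35$)
$- 366 I{\left(-10,36 \right)} - 1578 = \left(-366\right) \left(-35\right) - 1578 = 12810 - 1578 = 11232$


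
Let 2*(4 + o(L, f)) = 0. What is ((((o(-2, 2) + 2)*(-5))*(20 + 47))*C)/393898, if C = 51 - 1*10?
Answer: 13735/196949 ≈ 0.069739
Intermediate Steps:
o(L, f) = -4 (o(L, f) = -4 + (½)*0 = -4 + 0 = -4)
C = 41 (C = 51 - 10 = 41)
((((o(-2, 2) + 2)*(-5))*(20 + 47))*C)/393898 = ((((-4 + 2)*(-5))*(20 + 47))*41)/393898 = ((-2*(-5)*67)*41)*(1/393898) = ((10*67)*41)*(1/393898) = (670*41)*(1/393898) = 27470*(1/393898) = 13735/196949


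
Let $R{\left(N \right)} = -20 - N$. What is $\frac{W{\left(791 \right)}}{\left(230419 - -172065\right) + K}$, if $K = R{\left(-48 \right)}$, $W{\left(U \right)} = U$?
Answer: $\frac{791}{402512} \approx 0.0019652$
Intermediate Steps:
$K = 28$ ($K = -20 - -48 = -20 + 48 = 28$)
$\frac{W{\left(791 \right)}}{\left(230419 - -172065\right) + K} = \frac{791}{\left(230419 - -172065\right) + 28} = \frac{791}{\left(230419 + 172065\right) + 28} = \frac{791}{402484 + 28} = \frac{791}{402512}$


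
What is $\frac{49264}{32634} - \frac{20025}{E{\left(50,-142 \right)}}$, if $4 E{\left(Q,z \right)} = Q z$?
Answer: $\frac{14818789}{1158507} \approx 12.791$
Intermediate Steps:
$E{\left(Q,z \right)} = \frac{Q z}{4}$
$\frac{49264}{32634} - \frac{20025}{E{\left(50,-142 \right)}} = \frac{49264}{32634} - \frac{20025}{\frac{1}{4} \cdot 50 \left(-142\right)} = 49264 \cdot \frac{1}{32634} - \frac{20025}{-1775} = \frac{24632}{16317} - - \frac{801}{71} = \frac{24632}{16317} + \frac{801}{71} = \frac{14818789}{1158507}$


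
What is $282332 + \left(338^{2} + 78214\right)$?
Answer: $474790$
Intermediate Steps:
$282332 + \left(338^{2} + 78214\right) = 282332 + \left(114244 + 78214\right) = 282332 + 192458 = 474790$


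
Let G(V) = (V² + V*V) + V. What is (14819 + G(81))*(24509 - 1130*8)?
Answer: 433472318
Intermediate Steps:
G(V) = V + 2*V² (G(V) = (V² + V²) + V = 2*V² + V = V + 2*V²)
(14819 + G(81))*(24509 - 1130*8) = (14819 + 81*(1 + 2*81))*(24509 - 1130*8) = (14819 + 81*(1 + 162))*(24509 - 9040) = (14819 + 81*163)*15469 = (14819 + 13203)*15469 = 28022*15469 = 433472318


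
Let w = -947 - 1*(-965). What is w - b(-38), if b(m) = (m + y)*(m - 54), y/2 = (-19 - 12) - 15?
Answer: -11942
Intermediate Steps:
y = -92 (y = 2*((-19 - 12) - 15) = 2*(-31 - 15) = 2*(-46) = -92)
w = 18 (w = -947 + 965 = 18)
b(m) = (-92 + m)*(-54 + m) (b(m) = (m - 92)*(m - 54) = (-92 + m)*(-54 + m))
w - b(-38) = 18 - (4968 + (-38)² - 146*(-38)) = 18 - (4968 + 1444 + 5548) = 18 - 1*11960 = 18 - 11960 = -11942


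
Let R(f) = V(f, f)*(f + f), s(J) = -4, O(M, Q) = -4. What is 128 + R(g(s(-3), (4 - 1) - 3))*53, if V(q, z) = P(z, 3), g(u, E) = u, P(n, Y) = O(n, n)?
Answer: 1824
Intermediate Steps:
P(n, Y) = -4
V(q, z) = -4
R(f) = -8*f (R(f) = -4*(f + f) = -8*f)
128 + R(g(s(-3), (4 - 1) - 3))*53 = 128 - 8*(-4)*53 = 128 + 32*53 = 128 + 1696 = 1824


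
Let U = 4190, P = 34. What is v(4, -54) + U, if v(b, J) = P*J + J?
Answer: 2300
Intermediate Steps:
v(b, J) = 35*J (v(b, J) = 34*J + J = 35*J)
v(4, -54) + U = 35*(-54) + 4190 = -1890 + 4190 = 2300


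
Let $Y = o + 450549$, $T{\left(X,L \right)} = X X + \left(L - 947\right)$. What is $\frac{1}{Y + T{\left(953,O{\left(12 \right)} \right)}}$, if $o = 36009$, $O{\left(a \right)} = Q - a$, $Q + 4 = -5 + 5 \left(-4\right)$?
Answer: $\frac{1}{1393779} \approx 7.1747 \cdot 10^{-7}$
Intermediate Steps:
$Q = -29$ ($Q = -4 + \left(-5 + 5 \left(-4\right)\right) = -4 - 25 = -29$)
$O{\left(a \right)} = -29 - a$
$T{\left(X,L \right)} = -947 + L + X^{2}$ ($T{\left(X,L \right)} = X^{2} + \left(-947 + L\right) = -947 + L + X^{2}$)
$Y = 486558$ ($Y = 36009 + 450549 = 486558$)
$\frac{1}{Y + T{\left(953,O{\left(12 \right)} \right)}} = \frac{1}{486558 - \left(988 - 908209\right)} = \frac{1}{486558 - -907221} = \frac{1}{486558 + 907221} = \frac{1}{1393779}$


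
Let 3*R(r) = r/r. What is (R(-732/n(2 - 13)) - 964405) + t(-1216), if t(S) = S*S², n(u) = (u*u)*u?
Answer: -5397030302/3 ≈ -1.7990e+9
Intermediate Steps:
n(u) = u³ (n(u) = u²*u = u³)
R(r) = ⅓ (R(r) = (r/r)/3 = (⅓)*1 = ⅓)
t(S) = S³
(R(-732/n(2 - 13)) - 964405) + t(-1216) = (⅓ - 964405) + (-1216)³ = -2893214/3 - 1798045696 = -5397030302/3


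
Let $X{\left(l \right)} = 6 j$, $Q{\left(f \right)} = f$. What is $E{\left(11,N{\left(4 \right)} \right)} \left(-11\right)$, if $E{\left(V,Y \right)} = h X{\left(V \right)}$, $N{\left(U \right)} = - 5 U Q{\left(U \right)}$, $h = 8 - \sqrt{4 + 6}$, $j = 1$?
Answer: $-528 + 66 \sqrt{10} \approx -319.29$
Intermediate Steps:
$X{\left(l \right)} = 6$ ($X{\left(l \right)} = 6 \cdot 1 = 6$)
$h = 8 - \sqrt{10} \approx 4.8377$
$N{\left(U \right)} = - 5 U^{2}$ ($N{\left(U \right)} = - 5 U U = - 5 U^{2}$)
$E{\left(V,Y \right)} = 48 - 6 \sqrt{10}$ ($E{\left(V,Y \right)} = \left(8 - \sqrt{10}\right) 6 = 48 - 6 \sqrt{10}$)
$E{\left(11,N{\left(4 \right)} \right)} \left(-11\right) = \left(48 - 6 \sqrt{10}\right) \left(-11\right) = -528 + 66 \sqrt{10}$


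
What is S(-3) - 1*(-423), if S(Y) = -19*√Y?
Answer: 423 - 19*I*√3 ≈ 423.0 - 32.909*I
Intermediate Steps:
S(-3) - 1*(-423) = -19*I*√3 - 1*(-423) = -19*I*√3 + 423 = 423 - 19*I*√3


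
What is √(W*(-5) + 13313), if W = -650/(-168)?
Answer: √23450007/42 ≈ 115.30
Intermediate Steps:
W = 325/84 (W = -650*(-1/168) = 325/84 ≈ 3.8690)
√(W*(-5) + 13313) = √((325/84)*(-5) + 13313) = √(-1625/84 + 13313) = √(1116667/84) = √23450007/42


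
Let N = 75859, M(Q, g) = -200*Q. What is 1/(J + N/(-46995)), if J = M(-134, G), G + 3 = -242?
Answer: 46995/1259390141 ≈ 3.7316e-5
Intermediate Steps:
G = -245 (G = -3 - 242 = -245)
J = 26800 (J = -200*(-134) = 26800)
1/(J + N/(-46995)) = 1/(26800 + 75859/(-46995)) = 1/(26800 + 75859*(-1/46995)) = 1/(26800 - 75859/46995) = 1/(1259390141/46995) = 46995/1259390141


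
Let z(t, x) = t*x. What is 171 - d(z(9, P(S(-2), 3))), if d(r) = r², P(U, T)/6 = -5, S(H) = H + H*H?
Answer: -72729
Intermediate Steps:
S(H) = H + H²
P(U, T) = -30 (P(U, T) = 6*(-5) = -30)
171 - d(z(9, P(S(-2), 3))) = 171 - (9*(-30))² = 171 - 1*(-270)² = 171 - 1*72900 = 171 - 72900 = -72729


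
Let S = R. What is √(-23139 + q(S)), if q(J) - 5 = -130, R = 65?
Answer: 4*I*√1454 ≈ 152.53*I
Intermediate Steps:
S = 65
q(J) = -125 (q(J) = 5 - 130 = -125)
√(-23139 + q(S)) = √(-23139 - 125) = √(-23264) = 4*I*√1454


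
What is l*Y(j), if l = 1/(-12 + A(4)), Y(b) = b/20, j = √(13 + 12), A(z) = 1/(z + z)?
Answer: -2/95 ≈ -0.021053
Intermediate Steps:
A(z) = 1/(2*z)
j = 5 (j = √25 = 5)
Y(b) = b/20 (Y(b) = b*(1/20) = b/20)
l = -8/95 (l = 1/(-12 + (½)/4) = 1/(-12 + (½)*(¼)) = 1/(-12 + ⅛) = 1/(-95/8) = -8/95 ≈ -0.084211)
l*Y(j) = -2*5/475 = -8/95*¼ = -2/95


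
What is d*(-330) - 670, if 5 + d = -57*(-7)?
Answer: -130690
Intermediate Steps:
d = 394 (d = -5 - 57*(-7) = -5 + 399 = 394)
d*(-330) - 670 = 394*(-330) - 670 = -130020 - 670 = -130690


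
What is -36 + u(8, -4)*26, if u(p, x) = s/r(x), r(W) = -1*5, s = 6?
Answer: -336/5 ≈ -67.200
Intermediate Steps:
r(W) = -5
u(p, x) = -6/5 (u(p, x) = 6/(-5) = 6*(-1/5) = -6/5)
-36 + u(8, -4)*26 = -36 - 6/5*26 = -36 - 156/5 = -336/5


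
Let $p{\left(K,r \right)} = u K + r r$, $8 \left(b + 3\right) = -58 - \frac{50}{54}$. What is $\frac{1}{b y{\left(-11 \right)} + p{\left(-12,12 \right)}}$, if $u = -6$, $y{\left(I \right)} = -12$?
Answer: $\frac{18}{6127} \approx 0.0029378$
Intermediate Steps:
$b = - \frac{2239}{216}$ ($b = -3 + \frac{-58 - \frac{50}{54}}{8} = -3 + \frac{-58 - 50 \cdot \frac{1}{54}}{8} = -3 + \frac{-58 - \frac{25}{27}}{8} = -3 + \frac{1}{8} \left(- \frac{1591}{27}\right) = -3 - \frac{1591}{216} = - \frac{2239}{216} \approx -10.366$)
$p{\left(K,r \right)} = r^{2} - 6 K$ ($p{\left(K,r \right)} = - 6 K + r r = - 6 K + r^{2} = r^{2} - 6 K$)
$\frac{1}{b y{\left(-11 \right)} + p{\left(-12,12 \right)}} = \frac{1}{\left(- \frac{2239}{216}\right) \left(-12\right) - \left(-72 - 12^{2}\right)} = \frac{1}{\frac{2239}{18} + \left(144 + 72\right)} = \frac{1}{\frac{2239}{18} + 216} = \frac{1}{\frac{6127}{18}} = \frac{18}{6127}$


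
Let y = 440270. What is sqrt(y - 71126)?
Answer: 6*sqrt(10254) ≈ 607.57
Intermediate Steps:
sqrt(y - 71126) = sqrt(440270 - 71126) = sqrt(369144) = 6*sqrt(10254)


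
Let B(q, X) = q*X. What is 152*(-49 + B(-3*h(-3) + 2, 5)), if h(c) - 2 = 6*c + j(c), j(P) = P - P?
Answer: 30552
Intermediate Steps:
j(P) = 0
h(c) = 2 + 6*c (h(c) = 2 + (6*c + 0) = 2 + 6*c)
B(q, X) = X*q
152*(-49 + B(-3*h(-3) + 2, 5)) = 152*(-49 + 5*(-3*(2 + 6*(-3)) + 2)) = 152*(-49 + 5*(-3*(2 - 18) + 2)) = 152*(-49 + 5*(-3*(-16) + 2)) = 152*(-49 + 5*(48 + 2)) = 152*(-49 + 5*50) = 152*(-49 + 250) = 152*201 = 30552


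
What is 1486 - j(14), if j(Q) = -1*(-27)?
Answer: 1459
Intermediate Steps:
j(Q) = 27
1486 - j(14) = 1486 - 1*27 = 1486 - 27 = 1459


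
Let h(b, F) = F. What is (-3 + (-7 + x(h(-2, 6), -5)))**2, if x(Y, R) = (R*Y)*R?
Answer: 19600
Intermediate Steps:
x(Y, R) = Y*R**2
(-3 + (-7 + x(h(-2, 6), -5)))**2 = (-3 + (-7 + 6*(-5)**2))**2 = (-3 + (-7 + 6*25))**2 = (-3 + (-7 + 150))**2 = (-3 + 143)**2 = 140**2 = 19600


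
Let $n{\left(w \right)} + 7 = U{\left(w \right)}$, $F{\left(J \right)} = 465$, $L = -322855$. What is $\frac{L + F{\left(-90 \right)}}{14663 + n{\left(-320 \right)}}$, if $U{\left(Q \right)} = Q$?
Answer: $- \frac{161195}{7168} \approx -22.488$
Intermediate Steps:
$n{\left(w \right)} = -7 + w$
$\frac{L + F{\left(-90 \right)}}{14663 + n{\left(-320 \right)}} = \frac{-322855 + 465}{14663 - 327} = - \frac{322390}{14663 - 327} = - \frac{322390}{14336} = \left(-322390\right) \frac{1}{14336} = - \frac{161195}{7168}$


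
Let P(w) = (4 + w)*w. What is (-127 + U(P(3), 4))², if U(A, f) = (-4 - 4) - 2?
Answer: 18769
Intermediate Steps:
P(w) = w*(4 + w)
U(A, f) = -10 (U(A, f) = -8 - 2 = -10)
(-127 + U(P(3), 4))² = (-127 - 10)² = (-137)² = 18769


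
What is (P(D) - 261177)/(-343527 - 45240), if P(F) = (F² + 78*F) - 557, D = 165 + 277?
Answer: 31894/388767 ≈ 0.082039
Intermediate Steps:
D = 442
P(F) = -557 + F² + 78*F
(P(D) - 261177)/(-343527 - 45240) = ((-557 + 442² + 78*442) - 261177)/(-343527 - 45240) = ((-557 + 195364 + 34476) - 261177)/(-388767) = (229283 - 261177)*(-1/388767) = -31894*(-1/388767) = 31894/388767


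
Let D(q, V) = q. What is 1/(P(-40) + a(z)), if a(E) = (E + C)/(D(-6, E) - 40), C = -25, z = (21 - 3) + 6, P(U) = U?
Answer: -46/1839 ≈ -0.025014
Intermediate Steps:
z = 24 (z = 18 + 6 = 24)
a(E) = 25/46 - E/46 (a(E) = (E - 25)/(-6 - 40) = (-25 + E)/(-46) = (-25 + E)*(-1/46) = 25/46 - E/46)
1/(P(-40) + a(z)) = 1/(-40 + (25/46 - 1/46*24)) = 1/(-40 + (25/46 - 12/23)) = 1/(-40 + 1/46) = 1/(-1839/46) = -46/1839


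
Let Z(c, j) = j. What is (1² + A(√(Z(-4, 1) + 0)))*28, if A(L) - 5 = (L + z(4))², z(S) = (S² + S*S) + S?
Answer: 38500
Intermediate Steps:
z(S) = S + 2*S² (z(S) = (S² + S²) + S = 2*S² + S = S + 2*S²)
A(L) = 5 + (36 + L)² (A(L) = 5 + (L + 4*(1 + 2*4))² = 5 + (L + 4*(1 + 8))² = 5 + (L + 4*9)² = 5 + (L + 36)² = 5 + (36 + L)²)
(1² + A(√(Z(-4, 1) + 0)))*28 = (1² + (5 + (36 + √(1 + 0))²))*28 = (1 + (5 + (36 + √1)²))*28 = (1 + (5 + (36 + 1)²))*28 = (1 + (5 + 37²))*28 = (1 + (5 + 1369))*28 = (1 + 1374)*28 = 1375*28 = 38500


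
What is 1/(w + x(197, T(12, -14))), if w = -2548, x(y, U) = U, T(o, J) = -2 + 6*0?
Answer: -1/2550 ≈ -0.00039216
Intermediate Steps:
T(o, J) = -2 (T(o, J) = -2 + 0 = -2)
1/(w + x(197, T(12, -14))) = 1/(-2548 - 2) = 1/(-2550) = -1/2550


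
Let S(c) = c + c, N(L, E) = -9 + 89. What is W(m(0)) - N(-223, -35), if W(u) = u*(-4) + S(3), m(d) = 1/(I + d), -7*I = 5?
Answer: -342/5 ≈ -68.400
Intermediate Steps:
N(L, E) = 80
I = -5/7 (I = -⅐*5 = -5/7 ≈ -0.71429)
m(d) = 1/(-5/7 + d)
S(c) = 2*c
W(u) = 6 - 4*u (W(u) = u*(-4) + 2*3 = -4*u + 6 = 6 - 4*u)
W(m(0)) - N(-223, -35) = (6 - 28/(-5 + 7*0)) - 1*80 = (6 - 28/(-5 + 0)) - 80 = (6 - 28/(-5)) - 80 = (6 - 28*(-1)/5) - 80 = (6 - 4*(-7/5)) - 80 = (6 + 28/5) - 80 = 58/5 - 80 = -342/5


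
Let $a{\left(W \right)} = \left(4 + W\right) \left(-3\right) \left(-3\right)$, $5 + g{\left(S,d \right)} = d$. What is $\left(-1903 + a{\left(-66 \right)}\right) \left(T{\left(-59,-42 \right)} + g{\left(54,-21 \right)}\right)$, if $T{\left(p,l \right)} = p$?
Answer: $209185$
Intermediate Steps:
$g{\left(S,d \right)} = -5 + d$
$a{\left(W \right)} = 36 + 9 W$ ($a{\left(W \right)} = \left(-12 - 3 W\right) \left(-3\right) = 36 + 9 W$)
$\left(-1903 + a{\left(-66 \right)}\right) \left(T{\left(-59,-42 \right)} + g{\left(54,-21 \right)}\right) = \left(-1903 + \left(36 + 9 \left(-66\right)\right)\right) \left(-59 - 26\right) = \left(-1903 + \left(36 - 594\right)\right) \left(-59 - 26\right) = \left(-1903 - 558\right) \left(-85\right) = \left(-2461\right) \left(-85\right) = 209185$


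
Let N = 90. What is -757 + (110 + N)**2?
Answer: 39243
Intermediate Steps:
-757 + (110 + N)**2 = -757 + (110 + 90)**2 = -757 + 200**2 = -757 + 40000 = 39243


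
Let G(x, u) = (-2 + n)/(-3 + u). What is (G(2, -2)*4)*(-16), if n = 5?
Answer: 192/5 ≈ 38.400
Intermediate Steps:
G(x, u) = 3/(-3 + u) (G(x, u) = (-2 + 5)/(-3 + u) = 3/(-3 + u))
(G(2, -2)*4)*(-16) = ((3/(-3 - 2))*4)*(-16) = ((3/(-5))*4)*(-16) = ((3*(-⅕))*4)*(-16) = -⅗*4*(-16) = -12/5*(-16) = 192/5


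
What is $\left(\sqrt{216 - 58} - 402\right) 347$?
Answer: $-139494 + 347 \sqrt{158} \approx -1.3513 \cdot 10^{5}$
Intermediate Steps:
$\left(\sqrt{216 - 58} - 402\right) 347 = \left(\sqrt{158} - 402\right) 347 = \left(-402 + \sqrt{158}\right) 347 = -139494 + 347 \sqrt{158}$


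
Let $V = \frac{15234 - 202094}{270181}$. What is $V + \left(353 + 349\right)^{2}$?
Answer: $\frac{133146090664}{270181} \approx 4.928 \cdot 10^{5}$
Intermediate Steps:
$V = - \frac{186860}{270181}$ ($V = \left(15234 - 202094\right) \frac{1}{270181} = \left(-186860\right) \frac{1}{270181} = - \frac{186860}{270181} \approx -0.69161$)
$V + \left(353 + 349\right)^{2} = - \frac{186860}{270181} + \left(353 + 349\right)^{2} = - \frac{186860}{270181} + 702^{2} = - \frac{186860}{270181} + 492804 = \frac{133146090664}{270181}$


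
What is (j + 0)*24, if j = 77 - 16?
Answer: 1464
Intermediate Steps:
j = 61
(j + 0)*24 = (61 + 0)*24 = 61*24 = 1464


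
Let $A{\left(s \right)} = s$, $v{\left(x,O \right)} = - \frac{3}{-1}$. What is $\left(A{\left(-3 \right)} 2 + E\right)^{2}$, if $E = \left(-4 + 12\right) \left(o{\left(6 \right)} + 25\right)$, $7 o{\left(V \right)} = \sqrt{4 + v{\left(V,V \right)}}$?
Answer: $\frac{263516}{7} + \frac{3104 \sqrt{7}}{7} \approx 38818.0$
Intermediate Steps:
$v{\left(x,O \right)} = 3$ ($v{\left(x,O \right)} = \left(-3\right) \left(-1\right) = 3$)
$o{\left(V \right)} = \frac{\sqrt{7}}{7}$ ($o{\left(V \right)} = \frac{\sqrt{4 + 3}}{7} = \frac{\sqrt{7}}{7}$)
$E = 200 + \frac{8 \sqrt{7}}{7}$ ($E = \left(-4 + 12\right) \left(\frac{\sqrt{7}}{7} + 25\right) = 8 \left(25 + \frac{\sqrt{7}}{7}\right) = 200 + \frac{8 \sqrt{7}}{7} \approx 203.02$)
$\left(A{\left(-3 \right)} 2 + E\right)^{2} = \left(\left(-3\right) 2 + \left(200 + \frac{8 \sqrt{7}}{7}\right)\right)^{2} = \left(-6 + \left(200 + \frac{8 \sqrt{7}}{7}\right)\right)^{2} = \left(194 + \frac{8 \sqrt{7}}{7}\right)^{2}$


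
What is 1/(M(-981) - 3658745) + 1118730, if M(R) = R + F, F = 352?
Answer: 4093851475019/3659374 ≈ 1.1187e+6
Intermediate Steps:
M(R) = 352 + R (M(R) = R + 352 = 352 + R)
1/(M(-981) - 3658745) + 1118730 = 1/((352 - 981) - 3658745) + 1118730 = 1/(-629 - 3658745) + 1118730 = 1/(-3659374) + 1118730 = -1/3659374 + 1118730 = 4093851475019/3659374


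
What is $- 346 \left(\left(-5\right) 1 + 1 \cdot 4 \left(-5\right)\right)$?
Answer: $8650$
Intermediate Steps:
$- 346 \left(\left(-5\right) 1 + 1 \cdot 4 \left(-5\right)\right) = - 346 \left(-5 + 4 \left(-5\right)\right) = - 346 \left(-5 - 20\right) = \left(-346\right) \left(-25\right) = 8650$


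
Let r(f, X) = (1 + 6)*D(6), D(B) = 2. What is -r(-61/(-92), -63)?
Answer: -14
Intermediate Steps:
r(f, X) = 14 (r(f, X) = (1 + 6)*2 = 7*2 = 14)
-r(-61/(-92), -63) = -1*14 = -14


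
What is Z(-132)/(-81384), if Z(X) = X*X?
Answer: -726/3391 ≈ -0.21410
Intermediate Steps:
Z(X) = X**2
Z(-132)/(-81384) = (-132)**2/(-81384) = 17424*(-1/81384) = -726/3391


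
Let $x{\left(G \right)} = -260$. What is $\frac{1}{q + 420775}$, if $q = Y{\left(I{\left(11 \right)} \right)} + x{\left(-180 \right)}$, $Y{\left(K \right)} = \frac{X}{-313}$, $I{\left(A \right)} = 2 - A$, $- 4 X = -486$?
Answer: $\frac{626}{263242147} \approx 2.378 \cdot 10^{-6}$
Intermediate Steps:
$X = \frac{243}{2}$ ($X = \left(- \frac{1}{4}\right) \left(-486\right) = \frac{243}{2} \approx 121.5$)
$Y{\left(K \right)} = - \frac{243}{626}$ ($Y{\left(K \right)} = \frac{243}{2 \left(-313\right)} = \frac{243}{2} \left(- \frac{1}{313}\right) = - \frac{243}{626}$)
$q = - \frac{163003}{626}$ ($q = - \frac{243}{626} - 260 = - \frac{163003}{626} \approx -260.39$)
$\frac{1}{q + 420775} = \frac{1}{- \frac{163003}{626} + 420775} = \frac{1}{\frac{263242147}{626}} = \frac{626}{263242147}$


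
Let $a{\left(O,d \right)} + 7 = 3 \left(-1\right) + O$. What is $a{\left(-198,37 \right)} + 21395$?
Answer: $21187$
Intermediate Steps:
$a{\left(O,d \right)} = -10 + O$ ($a{\left(O,d \right)} = -7 + \left(3 \left(-1\right) + O\right) = -7 + \left(-3 + O\right) = -10 + O$)
$a{\left(-198,37 \right)} + 21395 = \left(-10 - 198\right) + 21395 = -208 + 21395 = 21187$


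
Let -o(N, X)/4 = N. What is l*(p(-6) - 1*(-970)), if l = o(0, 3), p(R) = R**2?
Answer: 0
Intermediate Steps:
o(N, X) = -4*N
l = 0 (l = -4*0 = 0)
l*(p(-6) - 1*(-970)) = 0*((-6)**2 - 1*(-970)) = 0*(36 + 970) = 0*1006 = 0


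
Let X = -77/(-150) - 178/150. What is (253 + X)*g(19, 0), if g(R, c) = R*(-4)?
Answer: -1438262/75 ≈ -19177.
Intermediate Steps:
g(R, c) = -4*R
X = -101/150 (X = -77*(-1/150) - 178*1/150 = 77/150 - 89/75 = -101/150 ≈ -0.67333)
(253 + X)*g(19, 0) = (253 - 101/150)*(-4*19) = (37849/150)*(-76) = -1438262/75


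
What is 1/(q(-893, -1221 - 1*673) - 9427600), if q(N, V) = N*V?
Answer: -1/7736258 ≈ -1.2926e-7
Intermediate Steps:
1/(q(-893, -1221 - 1*673) - 9427600) = 1/(-893*(-1221 - 1*673) - 9427600) = 1/(-893*(-1221 - 673) - 9427600) = 1/(-893*(-1894) - 9427600) = 1/(1691342 - 9427600) = 1/(-7736258) = -1/7736258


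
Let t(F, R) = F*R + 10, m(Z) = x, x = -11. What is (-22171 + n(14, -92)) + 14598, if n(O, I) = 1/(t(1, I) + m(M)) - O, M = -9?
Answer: -705592/93 ≈ -7587.0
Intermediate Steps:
m(Z) = -11
t(F, R) = 10 + F*R
n(O, I) = 1/(-1 + I) - O (n(O, I) = 1/((10 + 1*I) - 11) - O = 1/((10 + I) - 11) - O = 1/(-1 + I) - O)
(-22171 + n(14, -92)) + 14598 = (-22171 + (1 + 14 - 1*(-92)*14)/(-1 - 92)) + 14598 = (-22171 + (1 + 14 + 1288)/(-93)) + 14598 = (-22171 - 1/93*1303) + 14598 = (-22171 - 1303/93) + 14598 = -2063206/93 + 14598 = -705592/93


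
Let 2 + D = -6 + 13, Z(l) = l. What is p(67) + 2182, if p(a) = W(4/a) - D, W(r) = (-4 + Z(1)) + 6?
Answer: 2180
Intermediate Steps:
D = 5 (D = -2 + (-6 + 13) = -2 + 7 = 5)
W(r) = 3 (W(r) = (-4 + 1) + 6 = -3 + 6 = 3)
p(a) = -2 (p(a) = 3 - 1*5 = 3 - 5 = -2)
p(67) + 2182 = -2 + 2182 = 2180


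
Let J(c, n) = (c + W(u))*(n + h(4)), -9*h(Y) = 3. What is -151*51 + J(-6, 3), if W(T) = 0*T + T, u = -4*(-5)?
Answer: -22991/3 ≈ -7663.7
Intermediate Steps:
u = 20
W(T) = T (W(T) = 0 + T = T)
h(Y) = -1/3 (h(Y) = -1/9*3 = -1/3)
J(c, n) = (20 + c)*(-1/3 + n) (J(c, n) = (c + 20)*(n - 1/3) = (20 + c)*(-1/3 + n))
-151*51 + J(-6, 3) = -151*51 + (-20/3 + 20*3 - 1/3*(-6) - 6*3) = -7701 + (-20/3 + 60 + 2 - 18) = -7701 + 112/3 = -22991/3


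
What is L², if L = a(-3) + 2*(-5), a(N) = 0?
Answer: 100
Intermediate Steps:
L = -10 (L = 0 + 2*(-5) = 0 - 10 = -10)
L² = (-10)² = 100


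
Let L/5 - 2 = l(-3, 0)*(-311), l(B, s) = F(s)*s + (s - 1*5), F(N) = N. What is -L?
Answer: -7785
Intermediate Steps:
l(B, s) = -5 + s + s**2 (l(B, s) = s*s + (s - 1*5) = s**2 + (s - 5) = s**2 + (-5 + s) = -5 + s + s**2)
L = 7785 (L = 10 + 5*((-5 + 0 + 0**2)*(-311)) = 10 + 5*((-5 + 0 + 0)*(-311)) = 10 + 5*(-5*(-311)) = 10 + 5*1555 = 10 + 7775 = 7785)
-L = -1*7785 = -7785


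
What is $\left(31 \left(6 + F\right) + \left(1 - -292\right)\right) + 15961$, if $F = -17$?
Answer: $15913$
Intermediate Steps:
$\left(31 \left(6 + F\right) + \left(1 - -292\right)\right) + 15961 = \left(31 \left(6 - 17\right) + \left(1 - -292\right)\right) + 15961 = \left(31 \left(-11\right) + \left(1 + 292\right)\right) + 15961 = \left(-341 + 293\right) + 15961 = -48 + 15961 = 15913$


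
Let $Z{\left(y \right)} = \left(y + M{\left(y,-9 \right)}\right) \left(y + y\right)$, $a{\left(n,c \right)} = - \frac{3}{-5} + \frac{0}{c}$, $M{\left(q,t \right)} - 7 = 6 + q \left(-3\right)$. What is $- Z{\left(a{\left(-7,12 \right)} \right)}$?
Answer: $- \frac{354}{25} \approx -14.16$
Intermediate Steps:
$M{\left(q,t \right)} = 13 - 3 q$ ($M{\left(q,t \right)} = 7 + \left(6 + q \left(-3\right)\right) = 7 - \left(-6 + 3 q\right) = 13 - 3 q$)
$a{\left(n,c \right)} = \frac{3}{5}$ ($a{\left(n,c \right)} = \left(-3\right) \left(- \frac{1}{5}\right) + 0 = \frac{3}{5} + 0 = \frac{3}{5}$)
$Z{\left(y \right)} = 2 y \left(13 - 2 y\right)$ ($Z{\left(y \right)} = \left(y - \left(-13 + 3 y\right)\right) \left(y + y\right) = \left(13 - 2 y\right) 2 y = 2 y \left(13 - 2 y\right)$)
$- Z{\left(a{\left(-7,12 \right)} \right)} = - \frac{2 \cdot 3 \left(13 - \frac{6}{5}\right)}{5} = - \frac{2 \cdot 3 \cdot 59}{5 \cdot 5} = \left(-1\right) \frac{354}{25} = - \frac{354}{25}$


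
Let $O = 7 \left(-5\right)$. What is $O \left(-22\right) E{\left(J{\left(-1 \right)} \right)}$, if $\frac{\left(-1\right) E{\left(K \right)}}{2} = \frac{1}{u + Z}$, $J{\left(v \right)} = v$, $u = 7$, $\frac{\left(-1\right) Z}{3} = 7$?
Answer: $110$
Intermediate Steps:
$Z = -21$ ($Z = \left(-3\right) 7 = -21$)
$E{\left(K \right)} = \frac{1}{7}$ ($E{\left(K \right)} = - \frac{2}{7 - 21} = - \frac{2}{-14} = \left(-2\right) \left(- \frac{1}{14}\right) = \frac{1}{7}$)
$O = -35$
$O \left(-22\right) E{\left(J{\left(-1 \right)} \right)} = \left(-35\right) \left(-22\right) \frac{1}{7} = 770 \cdot \frac{1}{7} = 110$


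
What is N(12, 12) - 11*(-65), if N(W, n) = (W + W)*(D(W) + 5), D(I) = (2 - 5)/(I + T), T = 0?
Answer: 829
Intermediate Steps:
D(I) = -3/I (D(I) = (2 - 5)/(I + 0) = -3/I)
N(W, n) = 2*W*(5 - 3/W) (N(W, n) = (W + W)*(-3/W + 5) = (2*W)*(5 - 3/W) = 2*W*(5 - 3/W))
N(12, 12) - 11*(-65) = (-6 + 10*12) - 11*(-65) = (-6 + 120) + 715 = 114 + 715 = 829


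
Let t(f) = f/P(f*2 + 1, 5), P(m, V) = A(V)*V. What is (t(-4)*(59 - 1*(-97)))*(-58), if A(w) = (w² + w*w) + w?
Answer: 36192/275 ≈ 131.61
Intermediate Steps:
A(w) = w + 2*w² (A(w) = (w² + w²) + w = 2*w² + w = w + 2*w²)
P(m, V) = V²*(1 + 2*V) (P(m, V) = (V*(1 + 2*V))*V = V²*(1 + 2*V))
t(f) = f/275 (t(f) = f/((5²*(1 + 2*5))) = f/((25*(1 + 10))) = f/((25*11)) = f/275)
(t(-4)*(59 - 1*(-97)))*(-58) = (((1/275)*(-4))*(59 - 1*(-97)))*(-58) = -4*(59 + 97)/275*(-58) = -4/275*156*(-58) = -624/275*(-58) = 36192/275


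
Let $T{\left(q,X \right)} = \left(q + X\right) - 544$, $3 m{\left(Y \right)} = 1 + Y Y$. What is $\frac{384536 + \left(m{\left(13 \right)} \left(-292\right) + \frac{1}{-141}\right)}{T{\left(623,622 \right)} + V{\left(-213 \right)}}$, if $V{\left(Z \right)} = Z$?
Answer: $\frac{51886495}{68808} \approx 754.08$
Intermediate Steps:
$m{\left(Y \right)} = \frac{1}{3} + \frac{Y^{2}}{3}$ ($m{\left(Y \right)} = \frac{1 + Y Y}{3} = \frac{1 + Y^{2}}{3} = \frac{1}{3} + \frac{Y^{2}}{3}$)
$T{\left(q,X \right)} = -544 + X + q$ ($T{\left(q,X \right)} = \left(X + q\right) - 544 = -544 + X + q$)
$\frac{384536 + \left(m{\left(13 \right)} \left(-292\right) + \frac{1}{-141}\right)}{T{\left(623,622 \right)} + V{\left(-213 \right)}} = \frac{384536 + \left(\left(\frac{1}{3} + \frac{13^{2}}{3}\right) \left(-292\right) + \frac{1}{-141}\right)}{\left(-544 + 622 + 623\right) - 213} = \frac{384536 + \left(\left(\frac{1}{3} + \frac{1}{3} \cdot 169\right) \left(-292\right) - \frac{1}{141}\right)}{701 - 213} = \frac{384536 + \left(\left(\frac{1}{3} + \frac{169}{3}\right) \left(-292\right) - \frac{1}{141}\right)}{488} = \left(384536 + \left(\frac{170}{3} \left(-292\right) - \frac{1}{141}\right)\right) \frac{1}{488} = \left(384536 - \frac{2333081}{141}\right) \frac{1}{488} = \frac{51886495}{141} \cdot \frac{1}{488} = \frac{51886495}{68808}$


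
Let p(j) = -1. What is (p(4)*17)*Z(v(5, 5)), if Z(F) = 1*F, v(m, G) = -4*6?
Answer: 408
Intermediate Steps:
v(m, G) = -24
Z(F) = F
(p(4)*17)*Z(v(5, 5)) = -1*17*(-24) = -17*(-24) = 408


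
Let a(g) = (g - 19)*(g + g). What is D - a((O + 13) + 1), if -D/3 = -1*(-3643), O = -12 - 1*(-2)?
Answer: -10809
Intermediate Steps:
O = -10 (O = -12 + 2 = -10)
a(g) = 2*g*(-19 + g) (a(g) = (-19 + g)*(2*g) = 2*g*(-19 + g))
D = -10929 (D = -(-3)*(-3643) = -3*3643 = -10929)
D - a((O + 13) + 1) = -10929 - 2*((-10 + 13) + 1)*(-19 + ((-10 + 13) + 1)) = -10929 - 2*(3 + 1)*(-19 + (3 + 1)) = -10929 - 2*4*(-19 + 4) = -10929 - 2*4*(-15) = -10929 - 1*(-120) = -10929 + 120 = -10809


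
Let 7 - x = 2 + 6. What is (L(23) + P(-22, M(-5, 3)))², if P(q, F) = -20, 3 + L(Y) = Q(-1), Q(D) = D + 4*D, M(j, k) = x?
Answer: 784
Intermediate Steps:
x = -1 (x = 7 - (2 + 6) = 7 - 1*8 = 7 - 8 = -1)
M(j, k) = -1
Q(D) = 5*D
L(Y) = -8 (L(Y) = -3 + 5*(-1) = -3 - 5 = -8)
(L(23) + P(-22, M(-5, 3)))² = (-8 - 20)² = (-28)² = 784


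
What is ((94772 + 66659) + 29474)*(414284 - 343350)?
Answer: 13541655270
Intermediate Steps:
((94772 + 66659) + 29474)*(414284 - 343350) = (161431 + 29474)*70934 = 190905*70934 = 13541655270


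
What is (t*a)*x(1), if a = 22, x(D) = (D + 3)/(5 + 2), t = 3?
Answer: 264/7 ≈ 37.714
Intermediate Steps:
x(D) = 3/7 + D/7 (x(D) = (3 + D)/7 = (3 + D)*(1/7) = 3/7 + D/7)
(t*a)*x(1) = (3*22)*(3/7 + (1/7)*1) = 66*(3/7 + 1/7) = 66*(4/7) = 264/7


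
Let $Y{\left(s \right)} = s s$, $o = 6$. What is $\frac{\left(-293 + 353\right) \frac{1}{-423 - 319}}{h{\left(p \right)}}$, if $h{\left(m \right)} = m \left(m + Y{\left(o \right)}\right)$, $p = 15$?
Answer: $- \frac{2}{18921} \approx -0.0001057$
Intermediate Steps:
$Y{\left(s \right)} = s^{2}$
$h{\left(m \right)} = m \left(36 + m\right)$ ($h{\left(m \right)} = m \left(m + 6^{2}\right) = m \left(m + 36\right) = m \left(36 + m\right)$)
$\frac{\left(-293 + 353\right) \frac{1}{-423 - 319}}{h{\left(p \right)}} = \frac{\left(-293 + 353\right) \frac{1}{-423 - 319}}{15 \left(36 + 15\right)} = \frac{60 \frac{1}{-742}}{15 \cdot 51} = \frac{60 \left(- \frac{1}{742}\right)}{765} = \left(- \frac{30}{371}\right) \frac{1}{765} = - \frac{2}{18921}$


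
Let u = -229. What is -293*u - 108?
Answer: 66989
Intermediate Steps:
-293*u - 108 = -293*(-229) - 108 = 67097 - 108 = 66989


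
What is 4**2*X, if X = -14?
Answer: -224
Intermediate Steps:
4**2*X = 4**2*(-14) = 16*(-14) = -224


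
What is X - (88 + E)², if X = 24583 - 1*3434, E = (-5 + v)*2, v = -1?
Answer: 15373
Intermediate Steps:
E = -12 (E = (-5 - 1)*2 = -6*2 = -12)
X = 21149 (X = 24583 - 3434 = 21149)
X - (88 + E)² = 21149 - (88 - 12)² = 21149 - 1*76² = 21149 - 1*5776 = 21149 - 5776 = 15373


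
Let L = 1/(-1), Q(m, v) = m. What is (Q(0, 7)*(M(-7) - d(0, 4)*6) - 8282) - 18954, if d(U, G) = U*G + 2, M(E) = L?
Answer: -27236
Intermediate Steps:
L = -1
M(E) = -1
d(U, G) = 2 + G*U (d(U, G) = G*U + 2 = 2 + G*U)
(Q(0, 7)*(M(-7) - d(0, 4)*6) - 8282) - 18954 = (0*(-1 - (2 + 4*0)*6) - 8282) - 18954 = (0*(-1 - (2 + 0)*6) - 8282) - 18954 = (0*(-1 - 1*2*6) - 8282) - 18954 = (0*(-1 - 2*6) - 8282) - 18954 = (0*(-1 - 12) - 8282) - 18954 = (0*(-13) - 8282) - 18954 = (0 - 8282) - 18954 = -8282 - 18954 = -27236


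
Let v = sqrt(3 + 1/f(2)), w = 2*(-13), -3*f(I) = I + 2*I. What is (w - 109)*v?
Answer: -135*sqrt(10)/2 ≈ -213.45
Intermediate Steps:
f(I) = -I (f(I) = -(I + 2*I)/3 = -I)
w = -26
v = sqrt(10)/2 (v = sqrt(3 + 1/(-1*2)) = sqrt(3 + 1/(-2)) = sqrt(3 - 1/2) = sqrt(5/2) = sqrt(10)/2 ≈ 1.5811)
(w - 109)*v = (-26 - 109)*(sqrt(10)/2) = -135*sqrt(10)/2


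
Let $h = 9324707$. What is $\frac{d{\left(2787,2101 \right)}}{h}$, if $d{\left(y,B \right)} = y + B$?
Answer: $\frac{4888}{9324707} \approx 0.0005242$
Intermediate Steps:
$d{\left(y,B \right)} = B + y$
$\frac{d{\left(2787,2101 \right)}}{h} = \frac{2101 + 2787}{9324707} = 4888 \cdot \frac{1}{9324707} = \frac{4888}{9324707}$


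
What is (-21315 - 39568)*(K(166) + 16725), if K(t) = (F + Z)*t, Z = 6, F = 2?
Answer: -1099120799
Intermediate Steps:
K(t) = 8*t (K(t) = (2 + 6)*t = 8*t)
(-21315 - 39568)*(K(166) + 16725) = (-21315 - 39568)*(8*166 + 16725) = -60883*(1328 + 16725) = -60883*18053 = -1099120799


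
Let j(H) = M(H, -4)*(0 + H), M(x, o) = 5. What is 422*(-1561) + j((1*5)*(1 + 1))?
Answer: -658692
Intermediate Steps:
j(H) = 5*H (j(H) = 5*(0 + H) = 5*H)
422*(-1561) + j((1*5)*(1 + 1)) = 422*(-1561) + 5*((1*5)*(1 + 1)) = -658742 + 5*(5*2) = -658742 + 5*10 = -658742 + 50 = -658692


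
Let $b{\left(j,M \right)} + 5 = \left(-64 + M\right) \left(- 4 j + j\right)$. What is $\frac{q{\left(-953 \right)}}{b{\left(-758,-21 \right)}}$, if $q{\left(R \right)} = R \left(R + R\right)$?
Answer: $- \frac{1816418}{193295} \approx -9.3971$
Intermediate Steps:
$b{\left(j,M \right)} = -5 - 3 j \left(-64 + M\right)$ ($b{\left(j,M \right)} = -5 + \left(-64 + M\right) \left(- 4 j + j\right) = -5 + \left(-64 + M\right) \left(- 3 j\right) = -5 - 3 j \left(-64 + M\right)$)
$q{\left(R \right)} = 2 R^{2}$ ($q{\left(R \right)} = R 2 R = 2 R^{2}$)
$\frac{q{\left(-953 \right)}}{b{\left(-758,-21 \right)}} = \frac{2 \left(-953\right)^{2}}{-5 + 192 \left(-758\right) - \left(-63\right) \left(-758\right)} = \frac{2 \cdot 908209}{-5 - 145536 - 47754} = \frac{1816418}{-193295} = 1816418 \left(- \frac{1}{193295}\right) = - \frac{1816418}{193295}$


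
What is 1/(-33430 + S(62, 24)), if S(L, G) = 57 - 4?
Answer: -1/33377 ≈ -2.9961e-5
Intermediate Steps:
S(L, G) = 53
1/(-33430 + S(62, 24)) = 1/(-33430 + 53) = 1/(-33377) = -1/33377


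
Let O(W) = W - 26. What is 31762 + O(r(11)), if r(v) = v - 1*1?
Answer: 31746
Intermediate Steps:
r(v) = -1 + v (r(v) = v - 1 = -1 + v)
O(W) = -26 + W
31762 + O(r(11)) = 31762 + (-26 + (-1 + 11)) = 31762 + (-26 + 10) = 31762 - 16 = 31746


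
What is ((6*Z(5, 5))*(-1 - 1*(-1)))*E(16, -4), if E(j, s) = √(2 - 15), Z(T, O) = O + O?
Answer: 0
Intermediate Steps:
Z(T, O) = 2*O
E(j, s) = I*√13 (E(j, s) = √(-13) = I*√13)
((6*Z(5, 5))*(-1 - 1*(-1)))*E(16, -4) = ((6*(2*5))*(-1 - 1*(-1)))*(I*√13) = ((6*10)*(-1 + 1))*(I*√13) = (60*0)*(I*√13) = 0*(I*√13) = 0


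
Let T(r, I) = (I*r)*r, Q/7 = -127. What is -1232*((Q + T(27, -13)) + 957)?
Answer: 11591888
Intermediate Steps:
Q = -889 (Q = 7*(-127) = -889)
T(r, I) = I*r²
-1232*((Q + T(27, -13)) + 957) = -1232*((-889 - 13*27²) + 957) = -1232*((-889 - 13*729) + 957) = -1232*((-889 - 9477) + 957) = -1232*(-10366 + 957) = -1232*(-9409) = 11591888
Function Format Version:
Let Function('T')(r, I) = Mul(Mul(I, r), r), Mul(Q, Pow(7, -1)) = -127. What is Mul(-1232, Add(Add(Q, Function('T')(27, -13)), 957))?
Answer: 11591888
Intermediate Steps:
Q = -889 (Q = Mul(7, -127) = -889)
Function('T')(r, I) = Mul(I, Pow(r, 2))
Mul(-1232, Add(Add(Q, Function('T')(27, -13)), 957)) = Mul(-1232, Add(Add(-889, Mul(-13, Pow(27, 2))), 957)) = Mul(-1232, Add(Add(-889, Mul(-13, 729)), 957)) = Mul(-1232, Add(Add(-889, -9477), 957)) = Mul(-1232, Add(-10366, 957)) = Mul(-1232, -9409) = 11591888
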